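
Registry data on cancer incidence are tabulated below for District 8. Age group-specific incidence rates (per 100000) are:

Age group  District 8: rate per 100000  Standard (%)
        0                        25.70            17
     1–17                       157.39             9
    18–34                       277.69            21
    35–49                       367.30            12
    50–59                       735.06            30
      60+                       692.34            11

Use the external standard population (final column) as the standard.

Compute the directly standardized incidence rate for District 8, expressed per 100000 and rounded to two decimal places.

Standard weights: 0.17, 0.09, 0.21, 0.12, 0.30, 0.11.
Standardized rate: 0.1700×25.70 + 0.0900×157.39 + 0.2100×277.69 + 0.1200×367.30 + 0.3000×735.06 + 0.1100×692.34 = 417.6004 per 100000.

417.60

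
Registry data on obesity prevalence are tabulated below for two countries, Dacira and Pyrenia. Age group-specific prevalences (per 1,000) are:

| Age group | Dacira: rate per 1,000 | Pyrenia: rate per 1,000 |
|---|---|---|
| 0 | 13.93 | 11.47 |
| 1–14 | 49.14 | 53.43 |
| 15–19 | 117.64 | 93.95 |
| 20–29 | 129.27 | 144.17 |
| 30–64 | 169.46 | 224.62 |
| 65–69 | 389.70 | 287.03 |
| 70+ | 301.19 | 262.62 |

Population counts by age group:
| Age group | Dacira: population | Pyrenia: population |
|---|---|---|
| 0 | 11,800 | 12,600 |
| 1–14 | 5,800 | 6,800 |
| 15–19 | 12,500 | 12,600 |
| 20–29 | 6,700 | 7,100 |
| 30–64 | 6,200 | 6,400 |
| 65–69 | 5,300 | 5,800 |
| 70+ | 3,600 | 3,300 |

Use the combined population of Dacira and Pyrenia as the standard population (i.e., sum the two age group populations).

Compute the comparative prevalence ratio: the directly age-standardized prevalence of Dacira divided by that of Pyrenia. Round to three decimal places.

Combined standard total = 106,500; weights = 0.2291, 0.1183, 0.2357, 0.1296, 0.1183, 0.1042, 0.0648.
Dacira: 0.2291×13.93 + 0.1183×49.14 + 0.2357×117.64 + 0.1296×129.27 + 0.1183×169.46 + 0.1042×389.70 + 0.0648×301.19 = 133.6603 per 1,000.
Pyrenia: 0.2291×11.47 + 0.1183×53.43 + 0.2357×93.95 + 0.1296×144.17 + 0.1183×224.62 + 0.1042×287.03 + 0.0648×262.62 = 123.2779 per 1,000.
Ratio = 133.6603 ÷ 123.2779 = 1.08422.

1.084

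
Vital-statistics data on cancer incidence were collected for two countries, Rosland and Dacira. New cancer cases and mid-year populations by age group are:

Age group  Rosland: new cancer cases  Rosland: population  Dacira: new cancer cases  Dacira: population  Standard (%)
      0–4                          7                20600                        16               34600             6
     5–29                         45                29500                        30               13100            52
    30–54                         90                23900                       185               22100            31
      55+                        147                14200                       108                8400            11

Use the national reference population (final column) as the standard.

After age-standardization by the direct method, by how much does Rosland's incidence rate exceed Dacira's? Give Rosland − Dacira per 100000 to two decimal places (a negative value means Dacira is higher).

-210.82

Age-specific rates per 100000 for Rosland: 33.98, 152.54, 376.57, 1035.21.
For Dacira: 46.24, 229.01, 837.10, 1285.71.
Standard weights: 0.06, 0.52, 0.31, 0.11.
Rosland: 0.0600×33.98 + 0.5200×152.54 + 0.3100×376.57 + 0.1100×1035.21 = 311.9705 per 100000.
Dacira: 0.0600×46.24 + 0.5200×229.01 + 0.3100×837.10 + 0.1100×1285.71 = 522.7894 per 100000.
Difference = 311.9705 − 522.7894 = -210.8189.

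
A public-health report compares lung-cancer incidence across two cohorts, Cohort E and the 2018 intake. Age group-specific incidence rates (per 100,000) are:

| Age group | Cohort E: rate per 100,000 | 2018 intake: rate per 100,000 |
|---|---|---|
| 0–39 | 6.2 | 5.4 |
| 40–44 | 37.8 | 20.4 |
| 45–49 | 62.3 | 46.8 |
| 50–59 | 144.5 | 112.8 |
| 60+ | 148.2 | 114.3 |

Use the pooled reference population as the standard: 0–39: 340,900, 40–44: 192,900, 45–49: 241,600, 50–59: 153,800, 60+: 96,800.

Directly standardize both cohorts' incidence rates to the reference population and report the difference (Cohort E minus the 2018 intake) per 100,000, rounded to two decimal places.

15.14

Standard total = 1,026,000; weights = 0.3323, 0.1880, 0.2355, 0.1499, 0.0943.
Cohort E: 0.3323×6.2 + 0.1880×37.8 + 0.2355×62.3 + 0.1499×144.5 + 0.0943×148.2 = 59.4803 per 100,000.
The 2018 intake: 0.3323×5.4 + 0.1880×20.4 + 0.2355×46.8 + 0.1499×112.8 + 0.0943×114.3 = 44.3429 per 100,000.
Difference = 59.4803 − 44.3429 = 15.1374.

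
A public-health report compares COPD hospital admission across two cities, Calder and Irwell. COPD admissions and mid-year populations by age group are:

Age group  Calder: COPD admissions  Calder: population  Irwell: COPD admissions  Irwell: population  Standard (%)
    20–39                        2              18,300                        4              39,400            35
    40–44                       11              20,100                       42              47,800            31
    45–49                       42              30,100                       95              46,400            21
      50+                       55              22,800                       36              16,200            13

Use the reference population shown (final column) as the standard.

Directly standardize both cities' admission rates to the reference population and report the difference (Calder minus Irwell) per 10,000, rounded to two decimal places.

Age-specific rates per 10,000 for Calder: 1.09, 5.47, 13.95, 24.12.
For Irwell: 1.02, 8.79, 20.47, 22.22.
Standard weights: 0.35, 0.31, 0.21, 0.13.
Calder: 0.3500×1.09 + 0.3100×5.47 + 0.2100×13.95 + 0.1300×24.12 = 8.1452 per 10,000.
Irwell: 0.3500×1.02 + 0.3100×8.79 + 0.2100×20.47 + 0.1300×22.22 = 10.2676 per 10,000.
Difference = 8.1452 − 10.2676 = -2.1224.

-2.12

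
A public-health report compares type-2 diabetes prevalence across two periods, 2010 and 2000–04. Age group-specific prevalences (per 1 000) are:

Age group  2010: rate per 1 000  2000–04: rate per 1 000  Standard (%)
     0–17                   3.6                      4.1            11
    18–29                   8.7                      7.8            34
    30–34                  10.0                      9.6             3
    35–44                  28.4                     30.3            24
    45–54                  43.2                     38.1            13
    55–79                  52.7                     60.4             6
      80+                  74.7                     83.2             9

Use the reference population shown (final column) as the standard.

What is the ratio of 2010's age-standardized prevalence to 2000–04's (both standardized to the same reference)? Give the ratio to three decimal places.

Standard weights: 0.11, 0.34, 0.03, 0.24, 0.13, 0.06, 0.09.
2010: 0.1100×3.6 + 0.3400×8.7 + 0.0300×10.0 + 0.2400×28.4 + 0.1300×43.2 + 0.0600×52.7 + 0.0900×74.7 = 25.9710 per 1 000.
2000–04: 0.1100×4.1 + 0.3400×7.8 + 0.0300×9.6 + 0.2400×30.3 + 0.1300×38.1 + 0.0600×60.4 + 0.0900×83.2 = 26.7280 per 1 000.
Ratio = 25.9710 ÷ 26.7280 = 0.97168.

0.972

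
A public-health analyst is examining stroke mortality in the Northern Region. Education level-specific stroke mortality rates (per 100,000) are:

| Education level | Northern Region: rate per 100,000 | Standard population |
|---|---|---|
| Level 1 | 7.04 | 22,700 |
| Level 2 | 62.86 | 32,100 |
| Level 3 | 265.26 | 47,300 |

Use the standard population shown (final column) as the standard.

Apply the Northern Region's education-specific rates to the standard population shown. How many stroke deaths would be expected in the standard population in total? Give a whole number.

Expected stroke deaths = Σ (standard pop × education-specific rate ÷ 100,000)
= 22,700×7.04/100,000 + 32,100×62.86/100,000 + 47,300×265.26/100,000
= 1.60 + 20.18 + 125.47 = 147.24.

147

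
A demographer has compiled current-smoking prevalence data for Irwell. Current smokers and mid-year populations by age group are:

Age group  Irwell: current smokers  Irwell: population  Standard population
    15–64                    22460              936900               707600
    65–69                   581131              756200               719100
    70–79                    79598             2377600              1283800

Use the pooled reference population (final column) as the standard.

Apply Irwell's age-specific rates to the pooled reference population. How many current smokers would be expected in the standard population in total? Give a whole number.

612563

Age-specific rates per 1000 for Irwell: 23.973, 768.488, 33.478.
Expected current smokers = Σ (standard pop × age-specific rate ÷ 1000)
= 707600×23.973/1000 + 719100×768.488/1000 + 1283800×33.478/1000
= 16963.07 + 552620.08 + 42979.44 = 612562.58.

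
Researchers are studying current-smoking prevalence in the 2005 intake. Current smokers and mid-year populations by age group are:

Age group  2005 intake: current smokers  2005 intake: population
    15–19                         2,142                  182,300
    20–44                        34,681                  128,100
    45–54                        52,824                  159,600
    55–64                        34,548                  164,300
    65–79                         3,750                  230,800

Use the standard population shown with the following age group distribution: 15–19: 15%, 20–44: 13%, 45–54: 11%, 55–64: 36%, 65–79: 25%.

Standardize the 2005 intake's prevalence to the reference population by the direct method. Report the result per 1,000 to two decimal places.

153.13

Age-specific rates per 1,000 for the 2005 intake: 11.750, 270.734, 330.977, 210.274, 16.248.
Standard weights: 0.15, 0.13, 0.11, 0.36, 0.25.
Standardized rate: 0.1500×11.750 + 0.1300×270.734 + 0.1100×330.977 + 0.3600×210.274 + 0.2500×16.248 = 153.1260 per 1,000.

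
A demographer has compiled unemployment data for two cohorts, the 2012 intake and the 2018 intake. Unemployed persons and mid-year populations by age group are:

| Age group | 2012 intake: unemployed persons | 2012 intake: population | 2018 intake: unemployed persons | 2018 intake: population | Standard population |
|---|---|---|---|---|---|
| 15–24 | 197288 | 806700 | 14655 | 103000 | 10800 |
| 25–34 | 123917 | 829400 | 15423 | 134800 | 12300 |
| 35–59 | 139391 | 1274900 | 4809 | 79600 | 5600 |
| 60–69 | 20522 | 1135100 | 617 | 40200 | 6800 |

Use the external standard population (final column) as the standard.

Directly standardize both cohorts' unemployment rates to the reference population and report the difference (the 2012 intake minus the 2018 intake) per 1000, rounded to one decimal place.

Age-specific rates per 1000 for the 2012 intake: 244.562, 149.406, 109.335, 18.079.
For the 2018 intake: 142.282, 114.414, 60.415, 15.348.
Standard total = 35500; weights = 0.3042, 0.3465, 0.1577, 0.1915.
The 2012 intake: 0.3042×244.562 + 0.3465×149.406 + 0.1577×109.335 + 0.1915×18.079 = 146.8781 per 1000.
The 2018 intake: 0.3042×142.282 + 0.3465×114.414 + 0.1577×60.415 + 0.1915×15.348 = 95.3978 per 1000.
Difference = 146.8781 − 95.3978 = 51.4803.

51.5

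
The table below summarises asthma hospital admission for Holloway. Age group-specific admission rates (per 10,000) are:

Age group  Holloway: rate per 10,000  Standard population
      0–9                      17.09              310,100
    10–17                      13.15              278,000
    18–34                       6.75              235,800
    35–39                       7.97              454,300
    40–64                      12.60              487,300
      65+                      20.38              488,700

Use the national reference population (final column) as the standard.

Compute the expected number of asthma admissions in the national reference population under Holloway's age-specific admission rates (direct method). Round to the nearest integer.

3027

Expected asthma admissions = Σ (standard pop × age-specific rate ÷ 10,000)
= 310,100×17.09/10,000 + 278,000×13.15/10,000 + 235,800×6.75/10,000 + 454,300×7.97/10,000 + 487,300×12.60/10,000 + 488,700×20.38/10,000
= 529.96 + 365.57 + 159.16 + 362.08 + 614.00 + 995.97 = 3026.74.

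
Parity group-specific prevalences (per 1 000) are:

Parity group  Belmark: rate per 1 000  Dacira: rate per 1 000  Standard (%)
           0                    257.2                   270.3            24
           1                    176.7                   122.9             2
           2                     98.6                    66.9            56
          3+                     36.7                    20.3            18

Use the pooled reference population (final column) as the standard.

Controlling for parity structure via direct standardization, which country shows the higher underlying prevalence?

Belmark

Standard weights: 0.24, 0.02, 0.56, 0.18.
Belmark: 0.2400×257.2 + 0.0200×176.7 + 0.5600×98.6 + 0.1800×36.7 = 127.0840 per 1 000.
Dacira: 0.2400×270.3 + 0.0200×122.9 + 0.5600×66.9 + 0.1800×20.3 = 108.4480 per 1 000.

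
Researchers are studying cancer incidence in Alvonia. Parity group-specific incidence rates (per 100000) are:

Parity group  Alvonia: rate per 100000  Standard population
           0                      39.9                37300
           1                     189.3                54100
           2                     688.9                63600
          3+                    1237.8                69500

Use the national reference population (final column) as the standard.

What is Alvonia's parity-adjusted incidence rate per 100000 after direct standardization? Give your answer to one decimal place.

630.6

Standard total = 224500; weights = 0.1661, 0.2410, 0.2833, 0.3096.
Standardized rate: 0.1661×39.9 + 0.2410×189.3 + 0.2833×688.9 + 0.3096×1237.8 = 630.6037 per 100000.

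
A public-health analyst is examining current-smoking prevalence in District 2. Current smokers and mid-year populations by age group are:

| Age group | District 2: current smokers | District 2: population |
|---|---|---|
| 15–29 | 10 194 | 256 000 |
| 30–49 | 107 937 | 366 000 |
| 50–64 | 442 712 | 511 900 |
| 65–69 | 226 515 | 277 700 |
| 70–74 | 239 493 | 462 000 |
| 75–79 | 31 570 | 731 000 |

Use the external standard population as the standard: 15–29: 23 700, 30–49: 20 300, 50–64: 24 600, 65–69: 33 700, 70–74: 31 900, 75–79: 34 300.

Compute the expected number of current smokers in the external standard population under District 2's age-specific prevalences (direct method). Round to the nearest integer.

Age-specific rates per 1 000 for District 2: 39.820, 294.910, 864.841, 815.682, 518.383, 43.187.
Expected current smokers = Σ (standard pop × age-specific rate ÷ 1 000)
= 23 700×39.820/1 000 + 20 300×294.910/1 000 + 24 600×864.841/1 000 + 33 700×815.682/1 000 + 31 900×518.383/1 000 + 34 300×43.187/1 000
= 943.74 + 5986.67 + 21275.08 + 27488.50 + 16536.42 + 1481.33 = 73711.74.

73712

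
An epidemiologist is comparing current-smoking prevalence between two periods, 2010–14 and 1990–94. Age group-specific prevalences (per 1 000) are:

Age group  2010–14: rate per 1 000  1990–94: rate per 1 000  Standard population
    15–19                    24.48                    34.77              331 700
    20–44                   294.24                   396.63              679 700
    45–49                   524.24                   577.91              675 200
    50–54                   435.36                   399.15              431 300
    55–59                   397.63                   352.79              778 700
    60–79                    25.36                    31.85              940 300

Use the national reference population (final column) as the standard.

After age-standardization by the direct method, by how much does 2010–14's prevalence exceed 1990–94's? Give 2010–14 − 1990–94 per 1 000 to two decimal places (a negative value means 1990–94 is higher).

-16.89

Standard total = 3 836 900; weights = 0.0864, 0.1771, 0.1760, 0.1124, 0.2030, 0.2451.
2010–14: 0.0864×24.48 + 0.1771×294.24 + 0.1760×524.24 + 0.1124×435.36 + 0.2030×397.63 + 0.2451×25.36 = 282.3459 per 1 000.
1990–94: 0.0864×34.77 + 0.1771×396.63 + 0.1760×577.91 + 0.1124×399.15 + 0.2030×352.79 + 0.2451×31.85 = 299.2382 per 1 000.
Difference = 282.3459 − 299.2382 = -16.8923.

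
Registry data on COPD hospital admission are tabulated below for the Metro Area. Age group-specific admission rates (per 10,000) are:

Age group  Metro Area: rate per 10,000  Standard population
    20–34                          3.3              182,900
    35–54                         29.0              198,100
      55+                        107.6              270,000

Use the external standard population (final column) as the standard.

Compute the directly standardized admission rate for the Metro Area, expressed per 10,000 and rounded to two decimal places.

54.38

Standard total = 651,000; weights = 0.2810, 0.3043, 0.4147.
Standardized rate: 0.2810×3.3 + 0.3043×29.0 + 0.4147×107.6 = 54.3786 per 10,000.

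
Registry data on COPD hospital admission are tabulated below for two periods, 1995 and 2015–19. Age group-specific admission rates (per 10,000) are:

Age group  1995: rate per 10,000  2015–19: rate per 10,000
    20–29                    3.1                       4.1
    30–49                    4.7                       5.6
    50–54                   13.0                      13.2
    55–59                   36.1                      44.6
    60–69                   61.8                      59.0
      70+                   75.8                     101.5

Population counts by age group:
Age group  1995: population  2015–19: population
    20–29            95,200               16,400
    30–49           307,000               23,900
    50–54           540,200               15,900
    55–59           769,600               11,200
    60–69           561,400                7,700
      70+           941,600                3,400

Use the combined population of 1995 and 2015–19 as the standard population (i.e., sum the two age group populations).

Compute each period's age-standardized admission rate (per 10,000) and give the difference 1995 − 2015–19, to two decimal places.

Combined standard total = 3,293,500; weights = 0.0339, 0.1005, 0.1688, 0.2371, 0.1728, 0.2869.
1995: 0.0339×3.1 + 0.1005×4.7 + 0.1688×13.0 + 0.2371×36.1 + 0.1728×61.8 + 0.2869×75.8 = 43.7585 per 10,000.
2015–19: 0.0339×4.1 + 0.1005×5.6 + 0.1688×13.2 + 0.2371×44.6 + 0.1728×59.0 + 0.2869×101.5 = 52.8220 per 10,000.
Difference = 43.7585 − 52.8220 = -9.0634.

-9.06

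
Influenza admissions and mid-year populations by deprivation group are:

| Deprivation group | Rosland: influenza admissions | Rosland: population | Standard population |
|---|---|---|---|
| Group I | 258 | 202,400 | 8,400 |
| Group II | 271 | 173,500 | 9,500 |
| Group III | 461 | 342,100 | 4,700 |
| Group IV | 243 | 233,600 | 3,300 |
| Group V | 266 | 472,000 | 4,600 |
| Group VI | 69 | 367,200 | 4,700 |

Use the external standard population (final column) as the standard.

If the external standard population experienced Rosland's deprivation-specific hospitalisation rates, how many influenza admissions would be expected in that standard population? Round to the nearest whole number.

39

Deprivation-specific rates per 100,000 for Rosland: 127.47, 156.20, 134.76, 104.02, 56.36, 18.79.
Expected influenza admissions = Σ (standard pop × deprivation-specific rate ÷ 100,000)
= 8,400×127.47/100,000 + 9,500×156.20/100,000 + 4,700×134.76/100,000 + 3,300×104.02/100,000 + 4,600×56.36/100,000 + 4,700×18.79/100,000
= 10.71 + 14.84 + 6.33 + 3.43 + 2.59 + 0.88 = 38.79.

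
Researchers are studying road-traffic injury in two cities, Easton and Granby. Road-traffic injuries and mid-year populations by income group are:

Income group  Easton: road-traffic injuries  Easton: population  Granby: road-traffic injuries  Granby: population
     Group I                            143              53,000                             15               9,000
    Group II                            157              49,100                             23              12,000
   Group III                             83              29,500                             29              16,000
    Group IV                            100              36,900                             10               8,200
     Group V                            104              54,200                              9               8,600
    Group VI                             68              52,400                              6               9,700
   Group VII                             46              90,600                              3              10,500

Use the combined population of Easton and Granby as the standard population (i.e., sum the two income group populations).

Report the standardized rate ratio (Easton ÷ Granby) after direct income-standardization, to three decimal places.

1.763

Income-specific rates per 100,000 for Easton: 269.81, 319.76, 281.36, 271.00, 191.88, 129.77, 50.77.
For Granby: 166.67, 191.67, 181.25, 121.95, 104.65, 61.86, 28.57.
Combined standard total = 439,700; weights = 0.1410, 0.1390, 0.1035, 0.1026, 0.1428, 0.1412, 0.2299.
Easton: 0.1410×269.81 + 0.1390×319.76 + 0.1035×281.36 + 0.1026×271.00 + 0.1428×191.88 + 0.1412×129.77 + 0.2299×50.77 = 196.7964 per 100,000.
Granby: 0.1410×166.67 + 0.1390×191.67 + 0.1035×181.25 + 0.1026×121.95 + 0.1428×104.65 + 0.1412×61.86 + 0.2299×28.57 = 111.6510 per 100,000.
Ratio = 196.7964 ÷ 111.6510 = 1.76260.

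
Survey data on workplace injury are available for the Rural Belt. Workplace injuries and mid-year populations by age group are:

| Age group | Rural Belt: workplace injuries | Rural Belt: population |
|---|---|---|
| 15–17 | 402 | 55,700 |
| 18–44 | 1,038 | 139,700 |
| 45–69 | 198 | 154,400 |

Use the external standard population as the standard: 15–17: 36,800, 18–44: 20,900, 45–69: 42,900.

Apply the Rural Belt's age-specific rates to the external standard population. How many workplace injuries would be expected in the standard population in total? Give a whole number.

476

Age-specific rates per 10,000 for the Rural Belt: 72.17, 74.30, 12.82.
Expected workplace injuries = Σ (standard pop × age-specific rate ÷ 10,000)
= 36,800×72.17/10,000 + 20,900×74.30/10,000 + 42,900×12.82/10,000
= 265.59 + 155.29 + 55.01 = 475.90.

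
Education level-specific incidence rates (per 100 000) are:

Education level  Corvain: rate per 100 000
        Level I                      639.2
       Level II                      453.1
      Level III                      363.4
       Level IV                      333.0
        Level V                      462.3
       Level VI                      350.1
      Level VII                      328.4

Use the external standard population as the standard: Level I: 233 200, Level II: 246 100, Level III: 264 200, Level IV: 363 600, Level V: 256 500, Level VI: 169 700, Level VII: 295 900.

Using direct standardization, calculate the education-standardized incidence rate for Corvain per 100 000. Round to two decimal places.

Standard total = 1 829 200; weights = 0.1275, 0.1345, 0.1444, 0.1988, 0.1402, 0.0928, 0.1618.
Standardized rate: 0.1275×639.2 + 0.1345×453.1 + 0.1444×363.4 + 0.1988×333.0 + 0.1402×462.3 + 0.0928×350.1 + 0.1618×328.4 = 411.5591 per 100 000.

411.56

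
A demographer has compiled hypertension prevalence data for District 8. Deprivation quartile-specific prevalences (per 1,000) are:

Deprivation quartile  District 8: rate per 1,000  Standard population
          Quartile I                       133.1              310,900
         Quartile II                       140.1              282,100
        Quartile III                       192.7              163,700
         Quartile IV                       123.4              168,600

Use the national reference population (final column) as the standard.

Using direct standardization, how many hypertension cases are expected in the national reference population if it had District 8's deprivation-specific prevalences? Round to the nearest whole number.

133253

Expected hypertension cases = Σ (standard pop × deprivation-specific rate ÷ 1,000)
= 310,900×133.1/1,000 + 282,100×140.1/1,000 + 163,700×192.7/1,000 + 168,600×123.4/1,000
= 41380.79 + 39522.21 + 31544.99 + 20805.24 = 133253.23.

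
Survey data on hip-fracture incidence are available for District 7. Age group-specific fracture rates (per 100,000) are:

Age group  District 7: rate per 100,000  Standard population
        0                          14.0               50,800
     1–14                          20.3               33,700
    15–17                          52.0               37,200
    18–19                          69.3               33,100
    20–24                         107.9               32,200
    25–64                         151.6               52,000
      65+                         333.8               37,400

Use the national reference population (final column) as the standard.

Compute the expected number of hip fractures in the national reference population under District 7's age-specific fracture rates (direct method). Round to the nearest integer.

295

Expected hip fractures = Σ (standard pop × age-specific rate ÷ 100,000)
= 50,800×14.0/100,000 + 33,700×20.3/100,000 + 37,200×52.0/100,000 + 33,100×69.3/100,000 + 32,200×107.9/100,000 + 52,000×151.6/100,000 + 37,400×333.8/100,000
= 7.11 + 6.84 + 19.34 + 22.94 + 34.74 + 78.83 + 124.84 = 294.65.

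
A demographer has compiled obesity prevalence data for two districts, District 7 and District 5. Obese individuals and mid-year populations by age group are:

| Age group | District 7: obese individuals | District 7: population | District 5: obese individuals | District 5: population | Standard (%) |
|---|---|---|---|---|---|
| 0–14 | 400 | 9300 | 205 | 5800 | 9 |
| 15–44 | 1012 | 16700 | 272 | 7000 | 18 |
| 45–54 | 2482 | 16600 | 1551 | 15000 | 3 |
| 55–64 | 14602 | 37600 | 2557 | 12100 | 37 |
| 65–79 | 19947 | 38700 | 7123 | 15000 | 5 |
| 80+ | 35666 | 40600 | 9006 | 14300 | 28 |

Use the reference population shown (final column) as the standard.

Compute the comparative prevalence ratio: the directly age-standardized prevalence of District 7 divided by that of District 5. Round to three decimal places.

1.491

Age-specific rates per 1000 for District 7: 43.011, 60.599, 149.518, 388.351, 515.426, 878.473.
For District 5: 35.345, 38.857, 103.400, 211.322, 474.867, 629.790.
Standard weights: 0.09, 0.18, 0.03, 0.37, 0.05, 0.28.
District 7: 0.0900×43.011 + 0.1800×60.599 + 0.0300×149.518 + 0.3700×388.351 + 0.0500×515.426 + 0.2800×878.473 = 434.6979 per 1000.
District 5: 0.0900×35.345 + 0.1800×38.857 + 0.0300×103.400 + 0.3700×211.322 + 0.0500×474.867 + 0.2800×629.790 = 291.5512 per 1000.
Ratio = 434.6979 ÷ 291.5512 = 1.49098.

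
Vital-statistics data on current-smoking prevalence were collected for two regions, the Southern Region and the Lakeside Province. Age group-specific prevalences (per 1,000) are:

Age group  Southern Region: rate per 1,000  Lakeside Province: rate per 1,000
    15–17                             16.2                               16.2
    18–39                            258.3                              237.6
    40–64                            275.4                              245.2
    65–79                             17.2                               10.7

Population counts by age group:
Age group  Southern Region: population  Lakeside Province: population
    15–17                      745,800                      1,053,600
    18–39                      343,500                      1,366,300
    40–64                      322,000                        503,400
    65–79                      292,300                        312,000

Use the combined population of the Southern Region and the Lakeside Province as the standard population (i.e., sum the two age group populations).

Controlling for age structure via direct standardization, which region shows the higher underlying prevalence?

Combined standard total = 4,938,900; weights = 0.3643, 0.3462, 0.1671, 0.1224.
The Southern Region: 0.3643×16.2 + 0.3462×258.3 + 0.1671×275.4 + 0.1224×17.2 = 143.4531 per 1,000.
The Lakeside Province: 0.3643×16.2 + 0.3462×237.6 + 0.1671×245.2 + 0.1224×10.7 = 130.4446 per 1,000.
The crude rates (114.18 vs 144.80) would put the Lakeside Province higher, but that reflects its age composition; once standardized to a common age structure, the Southern Region has the higher underlying rate.

Southern Region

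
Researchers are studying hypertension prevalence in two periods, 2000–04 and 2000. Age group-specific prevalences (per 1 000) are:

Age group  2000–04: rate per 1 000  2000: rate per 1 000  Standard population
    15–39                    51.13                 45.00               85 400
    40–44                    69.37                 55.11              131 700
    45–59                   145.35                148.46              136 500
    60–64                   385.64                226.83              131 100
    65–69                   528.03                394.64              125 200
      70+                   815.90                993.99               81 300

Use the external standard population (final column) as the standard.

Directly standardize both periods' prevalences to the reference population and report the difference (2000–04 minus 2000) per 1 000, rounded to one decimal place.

Standard total = 691 200; weights = 0.1236, 0.1905, 0.1975, 0.1897, 0.1811, 0.1176.
2000–04: 0.1236×51.13 + 0.1905×69.37 + 0.1975×145.35 + 0.1897×385.64 + 0.1811×528.03 + 0.1176×815.90 = 312.9951 per 1 000.
2000: 0.1236×45.00 + 0.1905×55.11 + 0.1975×148.46 + 0.1897×226.83 + 0.1811×394.64 + 0.1176×993.99 = 276.7991 per 1 000.
Difference = 312.9951 − 276.7991 = 36.1961.

36.2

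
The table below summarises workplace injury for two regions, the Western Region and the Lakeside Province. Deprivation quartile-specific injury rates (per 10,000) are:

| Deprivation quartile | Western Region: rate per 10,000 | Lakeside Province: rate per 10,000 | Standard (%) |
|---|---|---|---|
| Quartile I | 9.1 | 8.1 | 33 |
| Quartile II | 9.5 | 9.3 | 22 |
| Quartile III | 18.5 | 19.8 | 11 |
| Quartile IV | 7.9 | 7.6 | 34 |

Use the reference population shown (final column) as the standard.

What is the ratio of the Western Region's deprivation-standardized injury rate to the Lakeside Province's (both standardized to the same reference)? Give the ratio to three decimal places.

1.035

Standard weights: 0.33, 0.22, 0.11, 0.34.
The Western Region: 0.3300×9.1 + 0.2200×9.5 + 0.1100×18.5 + 0.3400×7.9 = 9.8140 per 10,000.
The Lakeside Province: 0.3300×8.1 + 0.2200×9.3 + 0.1100×19.8 + 0.3400×7.6 = 9.4810 per 10,000.
Ratio = 9.8140 ÷ 9.4810 = 1.03512.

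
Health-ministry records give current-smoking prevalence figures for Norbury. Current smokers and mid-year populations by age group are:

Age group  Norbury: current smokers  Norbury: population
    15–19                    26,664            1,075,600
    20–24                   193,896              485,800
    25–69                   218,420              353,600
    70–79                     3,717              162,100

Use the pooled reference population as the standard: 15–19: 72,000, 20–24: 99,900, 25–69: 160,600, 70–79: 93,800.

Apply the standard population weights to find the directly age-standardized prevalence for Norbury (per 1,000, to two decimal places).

Age-specific rates per 1,000 for Norbury: 24.790, 399.127, 617.704, 22.930.
Standard total = 426,300; weights = 0.1689, 0.2343, 0.3767, 0.2200.
Standardized rate: 0.1689×24.790 + 0.2343×399.127 + 0.3767×617.704 + 0.2200×22.930 = 335.4721 per 1,000.

335.47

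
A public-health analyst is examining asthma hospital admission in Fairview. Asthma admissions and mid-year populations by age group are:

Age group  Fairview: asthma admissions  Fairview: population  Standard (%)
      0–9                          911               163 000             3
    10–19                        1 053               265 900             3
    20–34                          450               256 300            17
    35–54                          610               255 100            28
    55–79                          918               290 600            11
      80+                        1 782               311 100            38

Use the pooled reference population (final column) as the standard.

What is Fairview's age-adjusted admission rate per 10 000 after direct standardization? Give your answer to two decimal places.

37.79

Age-specific rates per 10 000 for Fairview: 55.89, 39.60, 17.56, 23.91, 31.59, 57.28.
Standard weights: 0.03, 0.03, 0.17, 0.28, 0.11, 0.38.
Standardized rate: 0.0300×55.89 + 0.0300×39.60 + 0.1700×17.56 + 0.2800×23.91 + 0.1100×31.59 + 0.3800×57.28 = 37.7864 per 10 000.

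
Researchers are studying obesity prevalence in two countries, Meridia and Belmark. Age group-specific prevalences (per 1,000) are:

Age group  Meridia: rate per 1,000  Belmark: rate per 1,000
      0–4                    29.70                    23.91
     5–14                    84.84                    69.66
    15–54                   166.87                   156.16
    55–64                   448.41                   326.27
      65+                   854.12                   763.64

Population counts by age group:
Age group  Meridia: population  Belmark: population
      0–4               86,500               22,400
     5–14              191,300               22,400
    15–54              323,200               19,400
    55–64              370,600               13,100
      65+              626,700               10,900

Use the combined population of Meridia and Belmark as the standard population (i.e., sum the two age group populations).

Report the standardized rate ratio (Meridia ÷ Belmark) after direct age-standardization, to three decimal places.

Combined standard total = 1,686,500; weights = 0.0646, 0.1267, 0.2031, 0.2275, 0.3781.
Meridia: 0.0646×29.70 + 0.1267×84.84 + 0.2031×166.87 + 0.2275×448.41 + 0.3781×854.12 = 471.4949 per 1,000.
Belmark: 0.0646×23.91 + 0.1267×69.66 + 0.2031×156.16 + 0.2275×326.27 + 0.3781×763.64 = 405.0265 per 1,000.
Ratio = 471.4949 ÷ 405.0265 = 1.16411.

1.164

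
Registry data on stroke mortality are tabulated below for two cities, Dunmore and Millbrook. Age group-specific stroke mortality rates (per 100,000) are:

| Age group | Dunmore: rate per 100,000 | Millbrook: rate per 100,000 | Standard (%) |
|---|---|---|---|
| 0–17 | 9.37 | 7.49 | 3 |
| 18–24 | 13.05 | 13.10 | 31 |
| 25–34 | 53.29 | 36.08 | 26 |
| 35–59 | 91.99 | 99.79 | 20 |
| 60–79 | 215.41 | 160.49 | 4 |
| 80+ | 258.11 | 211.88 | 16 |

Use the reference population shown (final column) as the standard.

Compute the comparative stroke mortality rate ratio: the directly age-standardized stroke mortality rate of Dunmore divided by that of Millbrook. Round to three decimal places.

Standard weights: 0.03, 0.31, 0.26, 0.20, 0.04, 0.16.
Dunmore: 0.0300×9.37 + 0.3100×13.05 + 0.2600×53.29 + 0.2000×91.99 + 0.0400×215.41 + 0.1600×258.11 = 86.4940 per 100,000.
Millbrook: 0.0300×7.49 + 0.3100×13.10 + 0.2600×36.08 + 0.2000×99.79 + 0.0400×160.49 + 0.1600×211.88 = 73.9449 per 100,000.
Ratio = 86.4940 ÷ 73.9449 = 1.16971.

1.170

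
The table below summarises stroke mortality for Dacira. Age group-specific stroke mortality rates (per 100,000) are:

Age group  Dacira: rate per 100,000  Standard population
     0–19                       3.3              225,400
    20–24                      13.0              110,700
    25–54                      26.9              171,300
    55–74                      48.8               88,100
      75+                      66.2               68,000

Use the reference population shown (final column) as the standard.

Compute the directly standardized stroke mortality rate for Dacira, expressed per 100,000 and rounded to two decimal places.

Standard total = 663,500; weights = 0.3397, 0.1668, 0.2582, 0.1328, 0.1025.
Standardized rate: 0.3397×3.3 + 0.1668×13.0 + 0.2582×26.9 + 0.1328×48.8 + 0.1025×66.2 = 23.4993 per 100,000.

23.50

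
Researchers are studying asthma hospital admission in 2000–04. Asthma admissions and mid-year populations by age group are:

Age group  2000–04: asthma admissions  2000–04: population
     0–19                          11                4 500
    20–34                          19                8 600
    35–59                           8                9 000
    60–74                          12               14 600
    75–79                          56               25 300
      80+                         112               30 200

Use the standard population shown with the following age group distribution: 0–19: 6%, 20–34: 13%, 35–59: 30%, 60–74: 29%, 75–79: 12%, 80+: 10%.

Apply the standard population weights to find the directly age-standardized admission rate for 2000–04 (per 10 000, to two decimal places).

15.75

Age-specific rates per 10 000 for 2000–04: 24.44, 22.09, 8.89, 8.22, 22.13, 37.09.
Standard weights: 0.06, 0.13, 0.30, 0.29, 0.12, 0.10.
Standardized rate: 0.0600×24.44 + 0.1300×22.09 + 0.3000×8.89 + 0.2900×8.22 + 0.1200×22.13 + 0.1000×37.09 = 15.7537 per 10 000.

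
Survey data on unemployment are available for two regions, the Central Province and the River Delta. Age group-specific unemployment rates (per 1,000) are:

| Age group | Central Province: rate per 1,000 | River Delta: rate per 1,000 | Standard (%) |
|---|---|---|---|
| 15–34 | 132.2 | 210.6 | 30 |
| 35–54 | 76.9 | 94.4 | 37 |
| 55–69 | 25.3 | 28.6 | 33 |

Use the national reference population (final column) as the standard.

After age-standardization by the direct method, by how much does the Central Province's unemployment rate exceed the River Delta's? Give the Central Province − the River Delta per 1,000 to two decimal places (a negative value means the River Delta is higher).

-31.08

Standard weights: 0.30, 0.37, 0.33.
The Central Province: 0.3000×132.2 + 0.3700×76.9 + 0.3300×25.3 = 76.4620 per 1,000.
The River Delta: 0.3000×210.6 + 0.3700×94.4 + 0.3300×28.6 = 107.5460 per 1,000.
Difference = 76.4620 − 107.5460 = -31.0840.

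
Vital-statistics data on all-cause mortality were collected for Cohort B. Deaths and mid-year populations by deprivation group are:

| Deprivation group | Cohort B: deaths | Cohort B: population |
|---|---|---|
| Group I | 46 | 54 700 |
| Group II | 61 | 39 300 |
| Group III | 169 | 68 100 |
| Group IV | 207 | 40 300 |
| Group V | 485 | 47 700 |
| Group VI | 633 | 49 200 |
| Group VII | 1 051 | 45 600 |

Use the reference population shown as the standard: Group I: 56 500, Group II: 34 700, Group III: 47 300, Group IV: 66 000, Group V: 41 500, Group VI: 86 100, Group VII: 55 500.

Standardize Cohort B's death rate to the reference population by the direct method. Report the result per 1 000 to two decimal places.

8.69

Deprivation-specific rates per 1 000 for Cohort B: 0.841, 1.552, 2.482, 5.136, 10.168, 12.866, 23.048.
Standard total = 387 600; weights = 0.1458, 0.0895, 0.1220, 0.1703, 0.1071, 0.2221, 0.1432.
Standardized rate: 0.1458×0.841 + 0.0895×1.552 + 0.1220×2.482 + 0.1703×5.136 + 0.1071×10.168 + 0.2221×12.866 + 0.1432×23.048 = 8.6859 per 1 000.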